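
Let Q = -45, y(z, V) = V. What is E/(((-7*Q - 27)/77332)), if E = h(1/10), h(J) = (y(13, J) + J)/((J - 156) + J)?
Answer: -19333/56088 ≈ -0.34469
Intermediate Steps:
h(J) = 2*J/(-156 + 2*J) (h(J) = (J + J)/((J - 156) + J) = (2*J)/((-156 + J) + J) = (2*J)/(-156 + 2*J) = 2*J/(-156 + 2*J))
E = -1/779 (E = 1/(10*(-78 + 1/10)) = 1/(10*(-78 + ⅒)) = 1/(10*(-779/10)) = (⅒)*(-10/779) = -1/779 ≈ -0.0012837)
E/(((-7*Q - 27)/77332)) = -77332/(-7*(-45) - 27)/779 = -77332/(315 - 27)/779 = -1/(779*(288*(1/77332))) = -1/(779*72/19333) = -1/779*19333/72 = -19333/56088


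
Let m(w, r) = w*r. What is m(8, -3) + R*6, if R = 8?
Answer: 24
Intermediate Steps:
m(w, r) = r*w
m(8, -3) + R*6 = -3*8 + 8*6 = -24 + 48 = 24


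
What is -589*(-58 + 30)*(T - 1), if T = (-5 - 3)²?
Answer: 1038996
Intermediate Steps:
T = 64 (T = (-8)² = 64)
-589*(-58 + 30)*(T - 1) = -589*(-58 + 30)*(64 - 1) = -(-16492)*63 = -589*(-1764) = 1038996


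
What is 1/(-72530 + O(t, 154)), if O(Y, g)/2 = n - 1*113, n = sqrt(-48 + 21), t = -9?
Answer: -2021/147039879 - I*sqrt(3)/882239274 ≈ -1.3745e-5 - 1.9632e-9*I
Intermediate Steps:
n = 3*I*sqrt(3) (n = sqrt(-27) = 3*I*sqrt(3) ≈ 5.1962*I)
O(Y, g) = -226 + 6*I*sqrt(3) (O(Y, g) = 2*(3*I*sqrt(3) - 1*113) = 2*(3*I*sqrt(3) - 113) = 2*(-113 + 3*I*sqrt(3)) = -226 + 6*I*sqrt(3))
1/(-72530 + O(t, 154)) = 1/(-72530 + (-226 + 6*I*sqrt(3))) = 1/(-72756 + 6*I*sqrt(3))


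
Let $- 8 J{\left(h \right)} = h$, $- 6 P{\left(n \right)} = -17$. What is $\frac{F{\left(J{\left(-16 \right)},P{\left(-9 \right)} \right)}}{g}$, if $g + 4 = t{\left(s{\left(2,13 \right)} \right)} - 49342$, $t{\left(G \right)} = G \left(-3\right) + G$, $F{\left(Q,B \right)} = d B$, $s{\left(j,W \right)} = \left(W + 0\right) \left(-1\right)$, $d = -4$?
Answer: $\frac{17}{73980} \approx 0.00022979$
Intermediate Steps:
$P{\left(n \right)} = \frac{17}{6}$ ($P{\left(n \right)} = \left(- \frac{1}{6}\right) \left(-17\right) = \frac{17}{6}$)
$J{\left(h \right)} = - \frac{h}{8}$
$s{\left(j,W \right)} = - W$ ($s{\left(j,W \right)} = W \left(-1\right) = - W$)
$F{\left(Q,B \right)} = - 4 B$
$t{\left(G \right)} = - 2 G$ ($t{\left(G \right)} = - 3 G + G = - 2 G$)
$g = -49320$ ($g = -4 - \left(49342 + 2 \left(\left(-1\right) 13\right)\right) = -4 - 49316 = -49320$)
$\frac{F{\left(J{\left(-16 \right)},P{\left(-9 \right)} \right)}}{g} = \frac{\left(-4\right) \frac{17}{6}}{-49320} = \left(- \frac{34}{3}\right) \left(- \frac{1}{49320}\right) = \frac{17}{73980}$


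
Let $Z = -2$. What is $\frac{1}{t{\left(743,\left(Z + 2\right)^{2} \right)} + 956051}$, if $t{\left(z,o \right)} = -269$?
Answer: $\frac{1}{955782} \approx 1.0463 \cdot 10^{-6}$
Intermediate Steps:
$\frac{1}{t{\left(743,\left(Z + 2\right)^{2} \right)} + 956051} = \frac{1}{-269 + 956051} = \frac{1}{955782}$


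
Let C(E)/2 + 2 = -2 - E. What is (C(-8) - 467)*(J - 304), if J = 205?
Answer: 45441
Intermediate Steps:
C(E) = -8 - 2*E (C(E) = -4 + 2*(-2 - E) = -4 + (-4 - 2*E) = -8 - 2*E)
(C(-8) - 467)*(J - 304) = ((-8 - 2*(-8)) - 467)*(205 - 304) = ((-8 + 16) - 467)*(-99) = (8 - 467)*(-99) = -459*(-99) = 45441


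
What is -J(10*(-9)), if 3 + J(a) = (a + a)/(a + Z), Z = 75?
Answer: -9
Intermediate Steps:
J(a) = -3 + 2*a/(75 + a) (J(a) = -3 + (a + a)/(a + 75) = -3 + (2*a)/(75 + a) = -3 + 2*a/(75 + a))
-J(10*(-9)) = -(-225 - 10*(-9))/(75 + 10*(-9)) = -(-225 - 1*(-90))/(75 - 90) = -(-225 + 90)/(-15) = -(-1)*(-135)/15 = -1*9 = -9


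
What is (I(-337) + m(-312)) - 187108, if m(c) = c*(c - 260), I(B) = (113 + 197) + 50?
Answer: -8284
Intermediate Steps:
I(B) = 360 (I(B) = 310 + 50 = 360)
m(c) = c*(-260 + c)
(I(-337) + m(-312)) - 187108 = (360 - 312*(-260 - 312)) - 187108 = (360 - 312*(-572)) - 187108 = (360 + 178464) - 187108 = 178824 - 187108 = -8284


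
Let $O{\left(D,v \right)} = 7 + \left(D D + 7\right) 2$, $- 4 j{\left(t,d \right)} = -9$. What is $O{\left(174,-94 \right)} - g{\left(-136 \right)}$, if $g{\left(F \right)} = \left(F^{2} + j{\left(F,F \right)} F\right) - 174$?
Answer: $42557$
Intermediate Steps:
$j{\left(t,d \right)} = \frac{9}{4}$ ($j{\left(t,d \right)} = \left(- \frac{1}{4}\right) \left(-9\right) = \frac{9}{4}$)
$g{\left(F \right)} = -174 + F^{2} + \frac{9 F}{4}$ ($g{\left(F \right)} = \left(F^{2} + \frac{9 F}{4}\right) - 174 = -174 + F^{2} + \frac{9 F}{4}$)
$O{\left(D,v \right)} = 21 + 2 D^{2}$ ($O{\left(D,v \right)} = 7 + \left(D^{2} + 7\right) 2 = 7 + \left(7 + D^{2}\right) 2 = 7 + \left(14 + 2 D^{2}\right) = 21 + 2 D^{2}$)
$O{\left(174,-94 \right)} - g{\left(-136 \right)} = \left(21 + 2 \cdot 174^{2}\right) - \left(-174 + \left(-136\right)^{2} + \frac{9}{4} \left(-136\right)\right) = \left(21 + 2 \cdot 30276\right) - \left(-174 + 18496 - 306\right) = \left(21 + 60552\right) - 18016 = 60573 - 18016 = 42557$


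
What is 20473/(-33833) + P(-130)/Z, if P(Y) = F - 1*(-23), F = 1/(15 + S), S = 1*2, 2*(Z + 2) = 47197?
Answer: -16398573841/27143573073 ≈ -0.60414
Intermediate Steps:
Z = 47193/2 (Z = -2 + (½)*47197 = -2 + 47197/2 = 47193/2 ≈ 23597.)
S = 2
F = 1/17 (F = 1/(15 + 2) = 1/17 ≈ 0.058824)
P(Y) = 392/17 (P(Y) = 1/17 - 1*(-23) = 1/17 + 23 = 392/17)
20473/(-33833) + P(-130)/Z = 20473/(-33833) + 392/(17*(47193/2)) = 20473*(-1/33833) + (392/17)*(2/47193) = -20473/33833 + 784/802281 = -16398573841/27143573073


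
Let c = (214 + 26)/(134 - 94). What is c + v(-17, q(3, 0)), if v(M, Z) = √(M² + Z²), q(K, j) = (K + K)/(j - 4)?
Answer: 6 + √1165/2 ≈ 23.066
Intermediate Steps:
q(K, j) = 2*K/(-4 + j) (q(K, j) = (2*K)/(-4 + j) = 2*K/(-4 + j))
c = 6 (c = 240/40 = 240*(1/40) = 6)
c + v(-17, q(3, 0)) = 6 + √((-17)² + (2*3/(-4 + 0))²) = 6 + √(289 + (2*3/(-4))²) = 6 + √(289 + (2*3*(-¼))²) = 6 + √(289 + (-3/2)²) = 6 + √(289 + 9/4) = 6 + √(1165/4) = 6 + √1165/2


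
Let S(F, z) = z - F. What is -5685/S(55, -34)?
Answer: 5685/89 ≈ 63.876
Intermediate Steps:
-5685/S(55, -34) = -5685/(-34 - 1*55) = -5685/(-34 - 55) = -5685/(-89) = -5685*(-1/89) = 5685/89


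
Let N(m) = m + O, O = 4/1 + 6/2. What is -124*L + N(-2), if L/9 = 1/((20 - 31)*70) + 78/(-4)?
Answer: 8380853/385 ≈ 21768.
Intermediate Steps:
O = 7 (O = 4*1 + 6*(½) = 4 + 3 = 7)
L = -67572/385 (L = 9*(1/((20 - 31)*70) + 78/(-4)) = 9*((1/70)/(-11) + 78*(-¼)) = 9*(-1/11*1/70 - 39/2) = 9*(-1/770 - 39/2) = 9*(-7508/385) = -67572/385 ≈ -175.51)
N(m) = 7 + m (N(m) = m + 7 = 7 + m)
-124*L + N(-2) = -124*(-67572/385) + (7 - 2) = 8378928/385 + 5 = 8380853/385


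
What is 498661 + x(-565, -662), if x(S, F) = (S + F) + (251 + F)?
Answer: 497023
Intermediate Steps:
x(S, F) = 251 + S + 2*F (x(S, F) = (F + S) + (251 + F) = 251 + S + 2*F)
498661 + x(-565, -662) = 498661 + (251 - 565 + 2*(-662)) = 498661 + (251 - 565 - 1324) = 498661 - 1638 = 497023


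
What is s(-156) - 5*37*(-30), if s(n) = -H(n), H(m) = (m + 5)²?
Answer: -17251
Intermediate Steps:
H(m) = (5 + m)²
s(n) = -(5 + n)²
s(-156) - 5*37*(-30) = -(5 - 156)² - 5*37*(-30) = -1*(-151)² - 185*(-30) = -1*22801 - 1*(-5550) = -22801 + 5550 = -17251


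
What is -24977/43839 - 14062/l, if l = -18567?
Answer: 16968451/90439857 ≈ 0.18762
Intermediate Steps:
-24977/43839 - 14062/l = -24977/43839 - 14062/(-18567) = -24977*1/43839 - 14062*(-1/18567) = -24977/43839 + 14062/18567 = 16968451/90439857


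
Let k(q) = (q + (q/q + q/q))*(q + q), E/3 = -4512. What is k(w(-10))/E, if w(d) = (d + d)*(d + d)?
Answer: -3350/141 ≈ -23.759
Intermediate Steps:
E = -13536 (E = 3*(-4512) = -13536)
w(d) = 4*d² (w(d) = (2*d)*(2*d) = 4*d²)
k(q) = 2*q*(2 + q) (k(q) = (q + (1 + 1))*(2*q) = (q + 2)*(2*q) = (2 + q)*(2*q) = 2*q*(2 + q))
k(w(-10))/E = (2*(4*(-10)²)*(2 + 4*(-10)²))/(-13536) = (2*(4*100)*(2 + 4*100))*(-1/13536) = (2*400*(2 + 400))*(-1/13536) = (2*400*402)*(-1/13536) = 321600*(-1/13536) = -3350/141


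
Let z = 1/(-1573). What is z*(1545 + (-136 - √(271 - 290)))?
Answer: -1409/1573 + I*√19/1573 ≈ -0.89574 + 0.0027711*I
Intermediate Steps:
z = -1/1573 ≈ -0.00063573
z*(1545 + (-136 - √(271 - 290))) = -(1545 + (-136 - √(271 - 290)))/1573 = -(1545 + (-136 - √(-19)))/1573 = -(1545 + (-136 - I*√19))/1573 = -(1409 - I*√19)/1573 = -1409/1573 + I*√19/1573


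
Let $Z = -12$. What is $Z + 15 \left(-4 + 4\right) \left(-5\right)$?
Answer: $-12$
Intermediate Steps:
$Z + 15 \left(-4 + 4\right) \left(-5\right) = -12 + 15 \left(-4 + 4\right) \left(-5\right) = -12 + 15 \cdot 0 \left(-5\right) = -12 + 15 \cdot 0 = -12 + 0 = -12$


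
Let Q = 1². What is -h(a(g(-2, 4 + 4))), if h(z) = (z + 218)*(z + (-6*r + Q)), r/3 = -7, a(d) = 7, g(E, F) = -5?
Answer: -30150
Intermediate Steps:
r = -21 (r = 3*(-7) = -21)
Q = 1
h(z) = (127 + z)*(218 + z) (h(z) = (z + 218)*(z + (-6*(-21) + 1)) = (218 + z)*(z + (126 + 1)) = (218 + z)*(z + 127) = (218 + z)*(127 + z) = (127 + z)*(218 + z))
-h(a(g(-2, 4 + 4))) = -(27686 + 7² + 345*7) = -(27686 + 49 + 2415) = -1*30150 = -30150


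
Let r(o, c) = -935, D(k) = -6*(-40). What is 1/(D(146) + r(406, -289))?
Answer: -1/695 ≈ -0.0014388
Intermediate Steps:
D(k) = 240
1/(D(146) + r(406, -289)) = 1/(240 - 935) = 1/(-695) = -1/695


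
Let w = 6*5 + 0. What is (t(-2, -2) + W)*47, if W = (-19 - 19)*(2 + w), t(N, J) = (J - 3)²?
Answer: -55977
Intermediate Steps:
w = 30 (w = 30 + 0 = 30)
t(N, J) = (-3 + J)²
W = -1216 (W = (-19 - 19)*(2 + 30) = -38*32 = -1216)
(t(-2, -2) + W)*47 = ((-3 - 2)² - 1216)*47 = ((-5)² - 1216)*47 = (25 - 1216)*47 = -1191*47 = -55977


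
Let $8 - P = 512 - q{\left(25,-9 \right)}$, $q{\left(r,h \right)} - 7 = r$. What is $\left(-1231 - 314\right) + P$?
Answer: $-2017$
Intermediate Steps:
$q{\left(r,h \right)} = 7 + r$
$P = -472$ ($P = 8 - \left(512 - \left(7 + 25\right)\right) = 8 - \left(512 - 32\right) = 8 - 480 = -472$)
$\left(-1231 - 314\right) + P = \left(-1231 - 314\right) - 472 = -1545 - 472 = -2017$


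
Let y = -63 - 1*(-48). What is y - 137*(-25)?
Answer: 3410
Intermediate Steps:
y = -15 (y = -63 + 48 = -15)
y - 137*(-25) = -15 - 137*(-25) = -15 + 3425 = 3410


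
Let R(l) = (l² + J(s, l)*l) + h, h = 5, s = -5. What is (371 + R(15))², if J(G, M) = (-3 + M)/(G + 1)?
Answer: 309136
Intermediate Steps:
J(G, M) = (-3 + M)/(1 + G)
R(l) = 5 + l² + l*(¾ - l/4) (R(l) = (l² + ((-3 + l)/(1 - 5))*l) + 5 = (l² + ((-3 + l)/(-4))*l) + 5 = (l² + (-(-3 + l)/4)*l) + 5 = (l² + (¾ - l/4)*l) + 5 = (l² + l*(¾ - l/4)) + 5 = 5 + l² + l*(¾ - l/4))
(371 + R(15))² = (371 + (5 + (¾)*15 + (¾)*15²))² = (371 + (5 + 45/4 + (¾)*225))² = (371 + (5 + 45/4 + 675/4))² = (371 + 185)² = 556² = 309136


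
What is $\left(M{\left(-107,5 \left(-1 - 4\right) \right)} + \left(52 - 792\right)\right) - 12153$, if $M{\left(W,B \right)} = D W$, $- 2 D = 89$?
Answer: $- \frac{16263}{2} \approx -8131.5$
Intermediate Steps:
$D = - \frac{89}{2}$ ($D = \left(- \frac{1}{2}\right) 89 = - \frac{89}{2} \approx -44.5$)
$M{\left(W,B \right)} = - \frac{89 W}{2}$
$\left(M{\left(-107,5 \left(-1 - 4\right) \right)} + \left(52 - 792\right)\right) - 12153 = \left(\left(- \frac{89}{2}\right) \left(-107\right) + \left(52 - 792\right)\right) - 12153 = \left(\frac{9523}{2} + \left(52 - 792\right)\right) - 12153 = \left(\frac{9523}{2} - 740\right) - 12153 = \frac{8043}{2} - 12153 = - \frac{16263}{2}$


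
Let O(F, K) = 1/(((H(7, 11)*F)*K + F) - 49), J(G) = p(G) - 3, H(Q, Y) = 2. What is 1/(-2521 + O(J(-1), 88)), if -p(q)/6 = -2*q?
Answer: -2704/6816785 ≈ -0.00039667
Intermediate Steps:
p(q) = 12*q (p(q) = -(-12)*q = 12*q)
J(G) = -3 + 12*G (J(G) = 12*G - 3 = -3 + 12*G)
O(F, K) = 1/(-49 + F + 2*F*K) (O(F, K) = 1/(((2*F)*K + F) - 49) = 1/((2*F*K + F) - 49) = 1/((F + 2*F*K) - 49) = 1/(-49 + F + 2*F*K))
1/(-2521 + O(J(-1), 88)) = 1/(-2521 + 1/(-49 + (-3 + 12*(-1)) + 2*(-3 + 12*(-1))*88)) = 1/(-2521 + 1/(-49 + (-3 - 12) + 2*(-3 - 12)*88)) = 1/(-2521 + 1/(-49 - 15 + 2*(-15)*88)) = 1/(-2521 + 1/(-49 - 15 - 2640)) = 1/(-2521 + 1/(-2704)) = 1/(-2521 - 1/2704) = 1/(-6816785/2704) = -2704/6816785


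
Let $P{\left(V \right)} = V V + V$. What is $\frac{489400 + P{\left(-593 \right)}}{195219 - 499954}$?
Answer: $- \frac{840456}{304735} \approx -2.758$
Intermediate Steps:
$P{\left(V \right)} = V + V^{2}$ ($P{\left(V \right)} = V^{2} + V = V + V^{2}$)
$\frac{489400 + P{\left(-593 \right)}}{195219 - 499954} = \frac{489400 - 593 \left(1 - 593\right)}{195219 - 499954} = \frac{489400 - -351056}{-304735} = \left(489400 + 351056\right) \left(- \frac{1}{304735}\right) = 840456 \left(- \frac{1}{304735}\right) = - \frac{840456}{304735}$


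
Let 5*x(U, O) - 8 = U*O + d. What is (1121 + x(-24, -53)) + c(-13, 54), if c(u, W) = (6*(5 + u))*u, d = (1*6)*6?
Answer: 10041/5 ≈ 2008.2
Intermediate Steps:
d = 36 (d = 6*6 = 36)
c(u, W) = u*(30 + 6*u) (c(u, W) = (30 + 6*u)*u = u*(30 + 6*u))
x(U, O) = 44/5 + O*U/5 (x(U, O) = 8/5 + (U*O + 36)/5 = 8/5 + (O*U + 36)/5 = 8/5 + (36 + O*U)/5 = 8/5 + (36/5 + O*U/5) = 44/5 + O*U/5)
(1121 + x(-24, -53)) + c(-13, 54) = (1121 + (44/5 + (1/5)*(-53)*(-24))) + 6*(-13)*(5 - 13) = (1121 + (44/5 + 1272/5)) + 6*(-13)*(-8) = (1121 + 1316/5) + 624 = 6921/5 + 624 = 10041/5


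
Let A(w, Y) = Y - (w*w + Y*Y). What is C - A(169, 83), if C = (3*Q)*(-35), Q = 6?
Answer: 34737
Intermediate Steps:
C = -630 (C = (3*6)*(-35) = 18*(-35) = -630)
A(w, Y) = Y - Y² - w² (A(w, Y) = Y - (w² + Y²) = Y - (Y² + w²) = Y + (-Y² - w²) = Y - Y² - w²)
C - A(169, 83) = -630 - (83 - 1*83² - 1*169²) = -630 - (83 - 1*6889 - 1*28561) = -630 - (83 - 6889 - 28561) = -630 - 1*(-35367) = -630 + 35367 = 34737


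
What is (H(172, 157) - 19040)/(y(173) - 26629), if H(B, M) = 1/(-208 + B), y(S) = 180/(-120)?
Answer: 685441/958698 ≈ 0.71497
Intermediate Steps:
y(S) = -3/2 (y(S) = 180*(-1/120) = -3/2)
(H(172, 157) - 19040)/(y(173) - 26629) = (1/(-208 + 172) - 19040)/(-3/2 - 26629) = (1/(-36) - 19040)/(-53261/2) = (-1/36 - 19040)*(-2/53261) = -685441/36*(-2/53261) = 685441/958698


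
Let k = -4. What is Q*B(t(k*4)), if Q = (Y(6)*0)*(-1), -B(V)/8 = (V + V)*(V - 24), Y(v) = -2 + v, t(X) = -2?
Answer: 0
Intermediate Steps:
B(V) = -16*V*(-24 + V) (B(V) = -8*(V + V)*(V - 24) = -8*2*V*(-24 + V) = -16*V*(-24 + V))
Q = 0 (Q = ((-2 + 6)*0)*(-1) = (4*0)*(-1) = 0*(-1) = 0)
Q*B(t(k*4)) = 0*(16*(-2)*(24 - 1*(-2))) = 0*(16*(-2)*(24 + 2)) = 0*(16*(-2)*26) = 0*(-832) = 0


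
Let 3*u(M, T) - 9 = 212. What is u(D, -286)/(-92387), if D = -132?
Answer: -221/277161 ≈ -0.00079737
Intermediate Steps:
u(M, T) = 221/3 (u(M, T) = 3 + (⅓)*212 = 3 + 212/3 = 221/3)
u(D, -286)/(-92387) = (221/3)/(-92387) = (221/3)*(-1/92387) = -221/277161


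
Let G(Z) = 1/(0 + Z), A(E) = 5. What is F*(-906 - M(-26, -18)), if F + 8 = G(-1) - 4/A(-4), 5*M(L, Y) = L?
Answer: 220696/25 ≈ 8827.8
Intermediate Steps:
M(L, Y) = L/5
G(Z) = 1/Z
F = -49/5 (F = -8 + (1/(-1) - 4/5) = -8 + (-1 - 4/5) = -8 + (-1 - 1*⅘) = -8 + (-1 - ⅘) = -8 - 9/5 = -49/5 ≈ -9.8000)
F*(-906 - M(-26, -18)) = -49*(-906 - (-26)/5)/5 = -49*(-906 - 1*(-26/5))/5 = -49*(-906 + 26/5)/5 = -49/5*(-4504/5) = 220696/25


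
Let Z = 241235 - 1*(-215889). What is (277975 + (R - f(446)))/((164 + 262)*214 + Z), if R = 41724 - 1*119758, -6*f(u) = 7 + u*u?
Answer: 1398569/3289728 ≈ 0.42513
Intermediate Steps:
f(u) = -7/6 - u²/6 (f(u) = -(7 + u*u)/6 = -(7 + u²)/6 = -7/6 - u²/6)
Z = 457124 (Z = 241235 + 215889 = 457124)
R = -78034 (R = 41724 - 119758 = -78034)
(277975 + (R - f(446)))/((164 + 262)*214 + Z) = (277975 + (-78034 - (-7/6 - ⅙*446²)))/((164 + 262)*214 + 457124) = (277975 + (-78034 - (-7/6 - ⅙*198916)))/(426*214 + 457124) = (277975 + (-78034 - (-7/6 - 99458/3)))/(91164 + 457124) = (277975 + (-78034 - 1*(-198923/6)))/548288 = (277975 + (-78034 + 198923/6))*(1/548288) = (277975 - 269281/6)*(1/548288) = (1398569/6)*(1/548288) = 1398569/3289728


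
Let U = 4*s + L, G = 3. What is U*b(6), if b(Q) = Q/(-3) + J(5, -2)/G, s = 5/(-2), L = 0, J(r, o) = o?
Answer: 80/3 ≈ 26.667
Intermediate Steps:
s = -5/2 (s = 5*(-½) = -5/2 ≈ -2.5000)
b(Q) = -⅔ - Q/3 (b(Q) = Q/(-3) - 2/3 = Q*(-⅓) - 2*⅓ = -Q/3 - ⅔ = -⅔ - Q/3)
U = -10 (U = 4*(-5/2) + 0 = -10 + 0 = -10)
U*b(6) = -10*(-⅔ - ⅓*6) = -10*(-⅔ - 2) = -10*(-8/3) = 80/3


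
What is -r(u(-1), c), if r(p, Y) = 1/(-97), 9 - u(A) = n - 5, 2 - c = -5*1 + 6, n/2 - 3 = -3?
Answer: 1/97 ≈ 0.010309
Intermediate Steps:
n = 0 (n = 6 + 2*(-3) = 6 - 6 = 0)
c = 1 (c = 2 - (-5*1 + 6) = 2 - (-5 + 6) = 2 - 1*1 = 2 - 1 = 1)
u(A) = 14 (u(A) = 9 - (0 - 5) = 9 - 1*(-5) = 9 + 5 = 14)
r(p, Y) = -1/97
-r(u(-1), c) = -1*(-1/97) = 1/97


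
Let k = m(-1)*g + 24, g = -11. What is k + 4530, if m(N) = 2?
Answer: 4532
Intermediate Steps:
k = 2 (k = 2*(-11) + 24 = -22 + 24 = 2)
k + 4530 = 2 + 4530 = 4532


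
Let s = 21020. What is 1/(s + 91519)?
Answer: 1/112539 ≈ 8.8858e-6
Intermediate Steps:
1/(s + 91519) = 1/(21020 + 91519) = 1/112539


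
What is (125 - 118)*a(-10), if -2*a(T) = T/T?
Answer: -7/2 ≈ -3.5000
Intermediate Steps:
a(T) = -½ (a(T) = -T/(2*T) = -½*1 = -½)
(125 - 118)*a(-10) = (125 - 118)*(-½) = 7*(-½) = -7/2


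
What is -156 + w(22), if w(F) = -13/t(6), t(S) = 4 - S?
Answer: -299/2 ≈ -149.50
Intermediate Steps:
w(F) = 13/2 (w(F) = -13/(4 - 1*6) = -13/(4 - 6) = -13/(-2) = -13*(-1/2) = 13/2)
-156 + w(22) = -156 + 13/2 = -299/2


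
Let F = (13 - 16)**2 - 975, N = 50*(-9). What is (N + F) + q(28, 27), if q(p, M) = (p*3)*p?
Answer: 936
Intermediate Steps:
q(p, M) = 3*p**2 (q(p, M) = (3*p)*p = 3*p**2)
N = -450
F = -966 (F = (-3)**2 - 975 = 9 - 975 = -966)
(N + F) + q(28, 27) = (-450 - 966) + 3*28**2 = -1416 + 3*784 = -1416 + 2352 = 936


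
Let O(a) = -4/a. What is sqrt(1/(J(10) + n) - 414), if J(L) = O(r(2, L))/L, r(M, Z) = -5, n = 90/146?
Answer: I*sqrt(666472999)/1271 ≈ 20.312*I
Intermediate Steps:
n = 45/73 (n = 90*(1/146) = 45/73 ≈ 0.61644)
J(L) = 4/(5*L) (J(L) = (-4/(-5))/L = (-4*(-1/5))/L = 4/(5*L))
sqrt(1/(J(10) + n) - 414) = sqrt(1/((4/5)/10 + 45/73) - 414) = sqrt(1/((4/5)*(1/10) + 45/73) - 414) = sqrt(1/(2/25 + 45/73) - 414) = sqrt(1/(1271/1825) - 414) = sqrt(1825/1271 - 414) = sqrt(-524369/1271) = I*sqrt(666472999)/1271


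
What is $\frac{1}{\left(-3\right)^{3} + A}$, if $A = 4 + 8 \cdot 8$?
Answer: $\frac{1}{41} \approx 0.02439$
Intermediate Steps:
$A = 68$ ($A = 4 + 64 = 68$)
$\frac{1}{\left(-3\right)^{3} + A} = \frac{1}{\left(-3\right)^{3} + 68} = \frac{1}{-27 + 68} = \frac{1}{41}$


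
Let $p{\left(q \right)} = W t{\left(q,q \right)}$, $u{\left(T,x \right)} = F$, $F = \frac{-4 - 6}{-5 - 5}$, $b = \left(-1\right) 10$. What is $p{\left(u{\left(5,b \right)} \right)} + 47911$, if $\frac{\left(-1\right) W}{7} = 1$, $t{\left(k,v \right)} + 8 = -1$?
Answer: $47974$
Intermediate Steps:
$t{\left(k,v \right)} = -9$ ($t{\left(k,v \right)} = -8 - 1 = -9$)
$W = -7$ ($W = \left(-7\right) 1 = -7$)
$b = -10$
$F = 1$ ($F = - \frac{10}{-10} = \left(-10\right) \left(- \frac{1}{10}\right) = 1$)
$u{\left(T,x \right)} = 1$
$p{\left(q \right)} = 63$ ($p{\left(q \right)} = \left(-7\right) \left(-9\right) = 63$)
$p{\left(u{\left(5,b \right)} \right)} + 47911 = 63 + 47911 = 47974$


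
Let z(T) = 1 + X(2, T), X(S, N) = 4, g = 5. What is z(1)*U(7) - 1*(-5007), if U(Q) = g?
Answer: 5032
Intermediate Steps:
U(Q) = 5
z(T) = 5 (z(T) = 1 + 4 = 5)
z(1)*U(7) - 1*(-5007) = 5*5 - 1*(-5007) = 25 + 5007 = 5032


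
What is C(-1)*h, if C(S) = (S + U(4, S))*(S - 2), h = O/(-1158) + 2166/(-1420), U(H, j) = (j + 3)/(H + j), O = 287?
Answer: -364471/205545 ≈ -1.7732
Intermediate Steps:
U(H, j) = (3 + j)/(H + j)
h = -364471/205545 (h = 287/(-1158) + 2166/(-1420) = 287*(-1/1158) + 2166*(-1/1420) = -287/1158 - 1083/710 = -364471/205545 ≈ -1.7732)
C(S) = (-2 + S)*(S + (3 + S)/(4 + S)) (C(S) = (S + (3 + S)/(4 + S))*(S - 2) = (S + (3 + S)/(4 + S))*(-2 + S) = (-2 + S)*(S + (3 + S)/(4 + S)))
C(-1)*h = ((-6 + (-1)³ - 7*(-1) + 3*(-1)²)/(4 - 1))*(-364471/205545) = ((-6 - 1 + 7 + 3*1)/3)*(-364471/205545) = ((-6 - 1 + 7 + 3)/3)*(-364471/205545) = ((⅓)*3)*(-364471/205545) = 1*(-364471/205545) = -364471/205545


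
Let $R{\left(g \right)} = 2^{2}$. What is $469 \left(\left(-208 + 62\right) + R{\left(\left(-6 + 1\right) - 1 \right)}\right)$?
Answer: $-66598$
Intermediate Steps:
$R{\left(g \right)} = 4$
$469 \left(\left(-208 + 62\right) + R{\left(\left(-6 + 1\right) - 1 \right)}\right) = 469 \left(\left(-208 + 62\right) + 4\right) = 469 \left(-146 + 4\right) = 469 \left(-142\right) = -66598$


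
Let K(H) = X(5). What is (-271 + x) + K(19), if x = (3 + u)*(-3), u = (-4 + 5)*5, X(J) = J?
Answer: -290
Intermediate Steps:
K(H) = 5
u = 5 (u = 1*5 = 5)
x = -24 (x = (3 + 5)*(-3) = 8*(-3) = -24)
(-271 + x) + K(19) = (-271 - 24) + 5 = -295 + 5 = -290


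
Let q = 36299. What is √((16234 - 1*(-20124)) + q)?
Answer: 9*√897 ≈ 269.55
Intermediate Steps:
√((16234 - 1*(-20124)) + q) = √((16234 - 1*(-20124)) + 36299) = √((16234 + 20124) + 36299) = √(36358 + 36299) = √72657 = 9*√897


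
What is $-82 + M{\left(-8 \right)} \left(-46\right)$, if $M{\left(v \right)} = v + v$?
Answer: $654$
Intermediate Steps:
$M{\left(v \right)} = 2 v$
$-82 + M{\left(-8 \right)} \left(-46\right) = -82 + 2 \left(-8\right) \left(-46\right) = -82 - -736 = -82 + 736 = 654$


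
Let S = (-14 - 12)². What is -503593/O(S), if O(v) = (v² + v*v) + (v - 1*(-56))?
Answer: -503593/914684 ≈ -0.55056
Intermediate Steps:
S = 676 (S = (-26)² = 676)
O(v) = 56 + v + 2*v² (O(v) = (v² + v²) + (v + 56) = 2*v² + (56 + v) = 56 + v + 2*v²)
-503593/O(S) = -503593/(56 + 676 + 2*676²) = -503593/(56 + 676 + 2*456976) = -503593/(56 + 676 + 913952) = -503593/914684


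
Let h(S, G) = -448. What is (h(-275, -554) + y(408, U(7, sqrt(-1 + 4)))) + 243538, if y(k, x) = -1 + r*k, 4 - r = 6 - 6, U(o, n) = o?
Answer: 244721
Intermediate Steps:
r = 4 (r = 4 - (6 - 6) = 4 - 1*0 = 4 + 0 = 4)
y(k, x) = -1 + 4*k
(h(-275, -554) + y(408, U(7, sqrt(-1 + 4)))) + 243538 = (-448 + (-1 + 4*408)) + 243538 = (-448 + (-1 + 1632)) + 243538 = (-448 + 1631) + 243538 = 1183 + 243538 = 244721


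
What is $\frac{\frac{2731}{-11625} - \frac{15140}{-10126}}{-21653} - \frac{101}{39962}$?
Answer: $- \frac{131682462088889}{50929120962846750} \approx -0.0025856$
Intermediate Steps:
$\frac{\frac{2731}{-11625} - \frac{15140}{-10126}}{-21653} - \frac{101}{39962} = \left(2731 \left(- \frac{1}{11625}\right) - - \frac{7570}{5063}\right) \left(- \frac{1}{21653}\right) - \frac{101}{39962} = \left(- \frac{2731}{11625} + \frac{7570}{5063}\right) \left(- \frac{1}{21653}\right) - \frac{101}{39962} = \frac{74174197}{58857375} \left(- \frac{1}{21653}\right) - \frac{101}{39962} = - \frac{74174197}{1274438740875} - \frac{101}{39962} = - \frac{131682462088889}{50929120962846750}$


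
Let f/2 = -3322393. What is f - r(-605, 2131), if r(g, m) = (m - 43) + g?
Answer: -6646269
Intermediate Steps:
f = -6644786 (f = 2*(-3322393) = -6644786)
r(g, m) = -43 + g + m (r(g, m) = (-43 + m) + g = -43 + g + m)
f - r(-605, 2131) = -6644786 - (-43 - 605 + 2131) = -6644786 - 1*1483 = -6644786 - 1483 = -6646269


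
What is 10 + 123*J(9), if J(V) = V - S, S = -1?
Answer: 1240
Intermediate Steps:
J(V) = 1 + V (J(V) = V - 1*(-1) = V + 1 = 1 + V)
10 + 123*J(9) = 10 + 123*(1 + 9) = 10 + 123*10 = 10 + 1230 = 1240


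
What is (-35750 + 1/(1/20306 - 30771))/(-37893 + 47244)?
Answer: -2481987148784/649204526075 ≈ -3.8231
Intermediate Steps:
(-35750 + 1/(1/20306 - 30771))/(-37893 + 47244) = (-35750 + 1/(1/20306 - 30771))/9351 = (-35750 + 1/(-624835925/20306))*(1/9351) = (-35750 - 20306/624835925)*(1/9351) = -22337884339056/624835925*1/9351 = -2481987148784/649204526075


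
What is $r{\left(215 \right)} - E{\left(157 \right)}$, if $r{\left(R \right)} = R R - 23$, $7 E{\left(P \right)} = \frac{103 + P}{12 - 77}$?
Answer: $\frac{323418}{7} \approx 46203.0$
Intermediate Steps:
$E{\left(P \right)} = - \frac{103}{455} - \frac{P}{455}$ ($E{\left(P \right)} = \frac{\left(103 + P\right) \frac{1}{12 - 77}}{7} = \frac{\left(103 + P\right) \frac{1}{-65}}{7} = \frac{\left(103 + P\right) \left(- \frac{1}{65}\right)}{7} = \frac{- \frac{103}{65} - \frac{P}{65}}{7} = - \frac{103}{455} - \frac{P}{455}$)
$r{\left(R \right)} = -23 + R^{2}$ ($r{\left(R \right)} = R^{2} - 23 = -23 + R^{2}$)
$r{\left(215 \right)} - E{\left(157 \right)} = \left(-23 + 215^{2}\right) - \left(- \frac{103}{455} - \frac{157}{455}\right) = \left(-23 + 46225\right) - \left(- \frac{103}{455} - \frac{157}{455}\right) = 46202 - - \frac{4}{7} = 46202 + \frac{4}{7} = \frac{323418}{7}$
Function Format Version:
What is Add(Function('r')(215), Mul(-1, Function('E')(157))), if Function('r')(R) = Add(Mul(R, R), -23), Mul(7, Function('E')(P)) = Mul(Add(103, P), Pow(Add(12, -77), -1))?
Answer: Rational(323418, 7) ≈ 46203.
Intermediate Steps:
Function('E')(P) = Add(Rational(-103, 455), Mul(Rational(-1, 455), P)) (Function('E')(P) = Mul(Rational(1, 7), Mul(Add(103, P), Pow(Add(12, -77), -1))) = Mul(Rational(1, 7), Mul(Add(103, P), Pow(-65, -1))) = Mul(Rational(1, 7), Mul(Add(103, P), Rational(-1, 65))) = Mul(Rational(1, 7), Add(Rational(-103, 65), Mul(Rational(-1, 65), P))) = Add(Rational(-103, 455), Mul(Rational(-1, 455), P)))
Function('r')(R) = Add(-23, Pow(R, 2)) (Function('r')(R) = Add(Pow(R, 2), -23) = Add(-23, Pow(R, 2)))
Add(Function('r')(215), Mul(-1, Function('E')(157))) = Add(Add(-23, Pow(215, 2)), Mul(-1, Add(Rational(-103, 455), Mul(Rational(-1, 455), 157)))) = Add(Add(-23, 46225), Mul(-1, Add(Rational(-103, 455), Rational(-157, 455)))) = Add(46202, Mul(-1, Rational(-4, 7))) = Add(46202, Rational(4, 7)) = Rational(323418, 7)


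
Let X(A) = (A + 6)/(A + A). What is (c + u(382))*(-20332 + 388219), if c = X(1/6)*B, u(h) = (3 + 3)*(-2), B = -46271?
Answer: -629841306237/2 ≈ -3.1492e+11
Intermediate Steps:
u(h) = -12 (u(h) = 6*(-2) = -12)
X(A) = (6 + A)/(2*A) (X(A) = (6 + A)/((2*A)) = (6 + A)*(1/(2*A)) = (6 + A)/(2*A))
c = -1712027/2 (c = ((6 + 1/6)/(2*(1/6)))*(-46271) = ((6 + ⅙)/(2*(⅙)))*(-46271) = ((½)*6*(37/6))*(-46271) = (37/2)*(-46271) = -1712027/2 ≈ -8.5601e+5)
(c + u(382))*(-20332 + 388219) = (-1712027/2 - 12)*(-20332 + 388219) = -1712051/2*367887 = -629841306237/2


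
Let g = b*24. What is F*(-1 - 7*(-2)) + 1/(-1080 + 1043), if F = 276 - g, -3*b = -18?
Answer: 63491/37 ≈ 1716.0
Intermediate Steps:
b = 6 (b = -⅓*(-18) = 6)
g = 144 (g = 6*24 = 144)
F = 132 (F = 276 - 1*144 = 276 - 144 = 132)
F*(-1 - 7*(-2)) + 1/(-1080 + 1043) = 132*(-1 - 7*(-2)) + 1/(-1080 + 1043) = 132*(-1 + 14) + 1/(-37) = 132*13 - 1/37 = 1716 - 1/37 = 63491/37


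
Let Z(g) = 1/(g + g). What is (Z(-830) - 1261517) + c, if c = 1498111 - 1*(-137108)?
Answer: 620345319/1660 ≈ 3.7370e+5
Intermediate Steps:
Z(g) = 1/(2*g)
c = 1635219 (c = 1498111 + 137108 = 1635219)
(Z(-830) - 1261517) + c = ((½)/(-830) - 1261517) + 1635219 = ((½)*(-1/830) - 1261517) + 1635219 = (-1/1660 - 1261517) + 1635219 = -2094118221/1660 + 1635219 = 620345319/1660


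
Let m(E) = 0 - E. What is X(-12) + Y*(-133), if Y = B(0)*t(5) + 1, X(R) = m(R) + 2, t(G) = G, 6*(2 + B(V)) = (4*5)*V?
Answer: 1211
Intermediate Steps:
m(E) = -E
B(V) = -2 + 10*V/3 (B(V) = -2 + ((4*5)*V)/6 = -2 + (20*V)/6 = -2 + 10*V/3)
X(R) = 2 - R (X(R) = -R + 2 = 2 - R)
Y = -9 (Y = (-2 + (10/3)*0)*5 + 1 = (-2 + 0)*5 + 1 = -2*5 + 1 = -10 + 1 = -9)
X(-12) + Y*(-133) = (2 - 1*(-12)) - 9*(-133) = (2 + 12) + 1197 = 14 + 1197 = 1211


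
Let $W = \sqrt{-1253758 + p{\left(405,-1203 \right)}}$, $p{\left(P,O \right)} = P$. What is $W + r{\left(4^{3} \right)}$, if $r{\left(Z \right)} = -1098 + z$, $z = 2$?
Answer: $-1096 + i \sqrt{1253353} \approx -1096.0 + 1119.5 i$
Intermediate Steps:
$r{\left(Z \right)} = -1096$ ($r{\left(Z \right)} = -1098 + 2 = -1096$)
$W = i \sqrt{1253353}$ ($W = \sqrt{-1253758 + 405} = \sqrt{-1253353} = i \sqrt{1253353} \approx 1119.5 i$)
$W + r{\left(4^{3} \right)} = i \sqrt{1253353} - 1096 = -1096 + i \sqrt{1253353}$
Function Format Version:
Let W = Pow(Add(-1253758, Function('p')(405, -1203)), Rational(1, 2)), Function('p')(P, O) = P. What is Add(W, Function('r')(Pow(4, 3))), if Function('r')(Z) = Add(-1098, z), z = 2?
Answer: Add(-1096, Mul(I, Pow(1253353, Rational(1, 2)))) ≈ Add(-1096.0, Mul(1119.5, I))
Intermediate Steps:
Function('r')(Z) = -1096 (Function('r')(Z) = Add(-1098, 2) = -1096)
W = Mul(I, Pow(1253353, Rational(1, 2))) (W = Pow(Add(-1253758, 405), Rational(1, 2)) = Pow(-1253353, Rational(1, 2)) = Mul(I, Pow(1253353, Rational(1, 2))) ≈ Mul(1119.5, I))
Add(W, Function('r')(Pow(4, 3))) = Add(Mul(I, Pow(1253353, Rational(1, 2))), -1096) = Add(-1096, Mul(I, Pow(1253353, Rational(1, 2))))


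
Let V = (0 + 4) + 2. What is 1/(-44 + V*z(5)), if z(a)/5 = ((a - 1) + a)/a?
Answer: ⅒ ≈ 0.10000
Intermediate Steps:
V = 6 (V = 4 + 2 = 6)
z(a) = 5*(-1 + 2*a)/a (z(a) = 5*(((a - 1) + a)/a) = 5*(((-1 + a) + a)/a) = 5*((-1 + 2*a)/a) = 5*(-1 + 2*a)/a)
1/(-44 + V*z(5)) = 1/(-44 + 6*(10 - 5/5)) = 1/(-44 + 6*(10 - 5*⅕)) = 1/(-44 + 6*(10 - 1)) = 1/(-44 + 6*9) = 1/(-44 + 54) = 1/10 = ⅒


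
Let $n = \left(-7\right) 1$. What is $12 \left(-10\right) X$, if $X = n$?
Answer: $840$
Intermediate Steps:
$n = -7$
$X = -7$
$12 \left(-10\right) X = 12 \left(-10\right) \left(-7\right) = \left(-120\right) \left(-7\right) = 840$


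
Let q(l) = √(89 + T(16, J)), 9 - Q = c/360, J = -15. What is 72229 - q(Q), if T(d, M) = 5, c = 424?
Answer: 72229 - √94 ≈ 72219.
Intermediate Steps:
Q = 352/45 (Q = 9 - 424/360 = 9 - 1*53/45 = 9 - 53/45 = 352/45 ≈ 7.8222)
q(l) = √94 (q(l) = √(89 + 5) = √94)
72229 - q(Q) = 72229 - √94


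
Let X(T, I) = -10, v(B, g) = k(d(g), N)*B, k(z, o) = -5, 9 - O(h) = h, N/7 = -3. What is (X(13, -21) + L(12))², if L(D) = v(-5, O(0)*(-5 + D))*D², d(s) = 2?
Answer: 12888100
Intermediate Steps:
N = -21 (N = 7*(-3) = -21)
O(h) = 9 - h
v(B, g) = -5*B
L(D) = 25*D² (L(D) = (-5*(-5))*D² = 25*D²)
(X(13, -21) + L(12))² = (-10 + 25*12²)² = (-10 + 25*144)² = (-10 + 3600)² = 3590² = 12888100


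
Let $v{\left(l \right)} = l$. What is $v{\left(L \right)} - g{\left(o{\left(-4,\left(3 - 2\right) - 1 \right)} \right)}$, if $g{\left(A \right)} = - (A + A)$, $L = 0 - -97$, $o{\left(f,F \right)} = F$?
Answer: $97$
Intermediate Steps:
$L = 97$ ($L = 0 + 97 = 97$)
$g{\left(A \right)} = - 2 A$
$v{\left(L \right)} - g{\left(o{\left(-4,\left(3 - 2\right) - 1 \right)} \right)} = 97 - - 2 \left(\left(3 - 2\right) - 1\right) = 97 - - 2 \left(1 - 1\right) = 97 - \left(-2\right) 0 = 97 - 0 = 97 + 0 = 97$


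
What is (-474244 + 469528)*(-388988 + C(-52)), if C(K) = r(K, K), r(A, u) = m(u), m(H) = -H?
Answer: 1834222176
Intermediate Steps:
r(A, u) = -u
C(K) = -K
(-474244 + 469528)*(-388988 + C(-52)) = (-474244 + 469528)*(-388988 - 1*(-52)) = -4716*(-388988 + 52) = -4716*(-388936) = 1834222176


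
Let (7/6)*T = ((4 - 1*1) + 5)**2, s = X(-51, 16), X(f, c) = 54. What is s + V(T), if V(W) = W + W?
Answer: 1146/7 ≈ 163.71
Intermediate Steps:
s = 54
T = 384/7 (T = 6*((4 - 1*1) + 5)**2/7 = 6*((4 - 1) + 5)**2/7 = 6*(3 + 5)**2/7 = (6/7)*8**2 = (6/7)*64 = 384/7 ≈ 54.857)
V(W) = 2*W
s + V(T) = 54 + 2*(384/7) = 54 + 768/7 = 1146/7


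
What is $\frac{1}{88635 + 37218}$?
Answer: $\frac{1}{125853} \approx 7.9458 \cdot 10^{-6}$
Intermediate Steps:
$\frac{1}{88635 + 37218} = \frac{1}{125853}$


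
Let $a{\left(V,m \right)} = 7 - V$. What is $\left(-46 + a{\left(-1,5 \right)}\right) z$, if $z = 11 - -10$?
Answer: $-798$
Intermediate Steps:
$z = 21$ ($z = 11 + 10 = 21$)
$\left(-46 + a{\left(-1,5 \right)}\right) z = \left(-46 + \left(7 - -1\right)\right) 21 = \left(-46 + \left(7 + 1\right)\right) 21 = \left(-46 + 8\right) 21 = \left(-38\right) 21 = -798$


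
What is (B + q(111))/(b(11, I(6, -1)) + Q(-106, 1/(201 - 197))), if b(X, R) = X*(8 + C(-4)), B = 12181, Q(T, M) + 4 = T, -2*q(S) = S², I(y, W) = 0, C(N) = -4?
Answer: -12041/132 ≈ -91.220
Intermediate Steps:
q(S) = -S²/2
Q(T, M) = -4 + T
b(X, R) = 4*X (b(X, R) = X*(8 - 4) = X*4 = 4*X)
(B + q(111))/(b(11, I(6, -1)) + Q(-106, 1/(201 - 197))) = (12181 - ½*111²)/(4*11 + (-4 - 106)) = (12181 - ½*12321)/(44 - 110) = (12181 - 12321/2)/(-66) = (12041/2)*(-1/66) = -12041/132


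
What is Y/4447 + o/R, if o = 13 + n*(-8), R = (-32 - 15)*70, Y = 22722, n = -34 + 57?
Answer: 75515817/14630630 ≈ 5.1615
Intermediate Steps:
n = 23
R = -3290 (R = -47*70 = -3290)
o = -171 (o = 13 + 23*(-8) = 13 - 184 = -171)
Y/4447 + o/R = 22722/4447 - 171/(-3290) = 22722*(1/4447) - 171*(-1/3290) = 22722/4447 + 171/3290 = 75515817/14630630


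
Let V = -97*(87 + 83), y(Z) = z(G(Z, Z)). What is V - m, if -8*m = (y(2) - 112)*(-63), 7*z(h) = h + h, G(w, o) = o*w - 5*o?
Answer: -31189/2 ≈ -15595.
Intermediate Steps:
G(w, o) = -5*o + o*w
z(h) = 2*h/7 (z(h) = (h + h)/7 = (2*h)/7 = 2*h/7)
y(Z) = 2*Z*(-5 + Z)/7 (y(Z) = 2*(Z*(-5 + Z))/7 = 2*Z*(-5 + Z)/7)
V = -16490 (V = -97*170 = -16490)
m = -1791/2 (m = -((2/7)*2*(-5 + 2) - 112)*(-63)/8 = -((2/7)*2*(-3) - 112)*(-63)/8 = -(-12/7 - 112)*(-63)/8 = -(-199)*(-63)/14 = -⅛*7164 = -1791/2 ≈ -895.50)
V - m = -16490 - 1*(-1791/2) = -16490 + 1791/2 = -31189/2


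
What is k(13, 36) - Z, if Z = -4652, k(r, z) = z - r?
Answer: 4675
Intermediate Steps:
k(13, 36) - Z = (36 - 1*13) - 1*(-4652) = (36 - 13) + 4652 = 23 + 4652 = 4675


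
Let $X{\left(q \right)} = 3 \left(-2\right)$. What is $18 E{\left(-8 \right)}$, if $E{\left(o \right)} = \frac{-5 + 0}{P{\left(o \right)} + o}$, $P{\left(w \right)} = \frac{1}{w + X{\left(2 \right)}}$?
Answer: $\frac{1260}{113} \approx 11.15$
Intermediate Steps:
$X{\left(q \right)} = -6$
$P{\left(w \right)} = \frac{1}{-6 + w}$ ($P{\left(w \right)} = \frac{1}{w - 6} = \frac{1}{-6 + w}$)
$E{\left(o \right)} = - \frac{5}{o + \frac{1}{-6 + o}}$ ($E{\left(o \right)} = \frac{-5 + 0}{\frac{1}{-6 + o} + o} = - \frac{5}{o + \frac{1}{-6 + o}}$)
$18 E{\left(-8 \right)} = 18 \frac{5 \left(6 - -8\right)}{1 - 8 \left(-6 - 8\right)} = 18 \frac{5 \left(6 + 8\right)}{1 - -112} = 18 \cdot 5 \frac{1}{1 + 112} \cdot 14 = 18 \cdot 5 \cdot \frac{1}{113} \cdot 14 = 18 \cdot \frac{70}{113} = \frac{1260}{113}$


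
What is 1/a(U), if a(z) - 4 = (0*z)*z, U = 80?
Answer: 1/4 ≈ 0.25000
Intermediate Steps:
a(z) = 4 (a(z) = 4 + (0*z)*z = 4 + 0*z = 4 + 0 = 4)
1/a(U) = 1/4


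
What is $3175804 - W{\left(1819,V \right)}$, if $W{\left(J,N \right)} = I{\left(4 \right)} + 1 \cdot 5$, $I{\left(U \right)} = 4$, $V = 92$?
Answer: $3175795$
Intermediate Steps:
$W{\left(J,N \right)} = 9$ ($W{\left(J,N \right)} = 4 + 1 \cdot 5 = 4 + 5 = 9$)
$3175804 - W{\left(1819,V \right)} = 3175804 - 9 = 3175795$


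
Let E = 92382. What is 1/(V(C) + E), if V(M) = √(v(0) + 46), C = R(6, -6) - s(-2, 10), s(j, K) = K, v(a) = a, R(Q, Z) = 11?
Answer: 46191/4267216939 - √46/8534433878 ≈ 1.0824e-5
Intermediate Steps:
C = 1 (C = 11 - 1*10 = 11 - 10 = 1)
V(M) = √46 (V(M) = √(0 + 46) = √46)
1/(V(C) + E) = 1/(√46 + 92382) = 1/(92382 + √46)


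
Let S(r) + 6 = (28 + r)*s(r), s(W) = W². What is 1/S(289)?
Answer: 1/26476151 ≈ 3.7770e-8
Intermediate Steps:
S(r) = -6 + r²*(28 + r) (S(r) = -6 + (28 + r)*r² = -6 + r²*(28 + r))
1/S(289) = 1/(-6 + 289³ + 28*289²) = 1/(-6 + 24137569 + 28*83521) = 1/(-6 + 24137569 + 2338588) = 1/26476151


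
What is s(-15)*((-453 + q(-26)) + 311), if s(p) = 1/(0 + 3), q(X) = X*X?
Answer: 178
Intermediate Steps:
q(X) = X²
s(p) = ⅓ (s(p) = 1/3 = ⅓)
s(-15)*((-453 + q(-26)) + 311) = ((-453 + (-26)²) + 311)/3 = ((-453 + 676) + 311)/3 = (223 + 311)/3 = (⅓)*534 = 178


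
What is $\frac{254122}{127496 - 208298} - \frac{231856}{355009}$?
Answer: $- \frac{54475012805}{14342718609} \approx -3.7981$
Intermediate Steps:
$\frac{254122}{127496 - 208298} - \frac{231856}{355009} = \frac{254122}{-80802} - \frac{231856}{355009} = 254122 \left(- \frac{1}{80802}\right) - \frac{231856}{355009} = - \frac{127061}{40401} - \frac{231856}{355009} = - \frac{54475012805}{14342718609}$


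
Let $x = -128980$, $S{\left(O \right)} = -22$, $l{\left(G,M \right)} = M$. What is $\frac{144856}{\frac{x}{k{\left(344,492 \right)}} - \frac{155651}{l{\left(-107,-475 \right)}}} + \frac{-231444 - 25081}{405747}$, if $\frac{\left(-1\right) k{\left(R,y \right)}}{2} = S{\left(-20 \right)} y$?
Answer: $\frac{150880439801080975}{335579887912239} \approx 449.61$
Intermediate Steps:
$k{\left(R,y \right)} = 44 y$ ($k{\left(R,y \right)} = - 2 \left(- 22 y\right) = 44 y$)
$\frac{144856}{\frac{x}{k{\left(344,492 \right)}} - \frac{155651}{l{\left(-107,-475 \right)}}} + \frac{-231444 - 25081}{405747} = \frac{144856}{- \frac{128980}{44 \cdot 492} - \frac{155651}{-475}} + \frac{-231444 - 25081}{405747} = \frac{144856}{- \frac{128980}{21648} - - \frac{155651}{475}} - \frac{256525}{405747} = \frac{144856}{\left(-128980\right) \frac{1}{21648} + \frac{155651}{475}} - \frac{256525}{405747} = \frac{144856}{- \frac{32245}{5412} + \frac{155651}{475}} - \frac{256525}{405747} = \frac{144856}{\frac{827066837}{2570700}} - \frac{256525}{405747} = 144856 \cdot \frac{2570700}{827066837} - \frac{256525}{405747} = \frac{372381319200}{827066837} - \frac{256525}{405747} = \frac{150880439801080975}{335579887912239}$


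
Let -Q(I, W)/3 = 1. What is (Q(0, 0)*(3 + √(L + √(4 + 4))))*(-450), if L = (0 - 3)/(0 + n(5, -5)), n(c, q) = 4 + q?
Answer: 4050 + 1350*√(3 + 2*√2) ≈ 7309.2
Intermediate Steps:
Q(I, W) = -3 (Q(I, W) = -3*1 = -3)
L = 3 (L = (0 - 3)/(0 + (4 - 5)) = -3/(0 - 1) = -3/(-1) = -3*(-1) = 3)
(Q(0, 0)*(3 + √(L + √(4 + 4))))*(-450) = -3*(3 + √(3 + √(4 + 4)))*(-450) = -3*(3 + √(3 + √8))*(-450) = -3*(3 + √(3 + 2*√2))*(-450) = (-9 - 3*√(3 + 2*√2))*(-450) = 4050 + 1350*√(3 + 2*√2)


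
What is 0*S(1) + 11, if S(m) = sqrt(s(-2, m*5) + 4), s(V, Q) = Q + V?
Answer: 11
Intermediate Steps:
S(m) = sqrt(2 + 5*m) (S(m) = sqrt((m*5 - 2) + 4) = sqrt((5*m - 2) + 4) = sqrt((-2 + 5*m) + 4) = sqrt(2 + 5*m))
0*S(1) + 11 = 0*sqrt(2 + 5*1) + 11 = 0*sqrt(2 + 5) + 11 = 0*sqrt(7) + 11 = 0 + 11 = 11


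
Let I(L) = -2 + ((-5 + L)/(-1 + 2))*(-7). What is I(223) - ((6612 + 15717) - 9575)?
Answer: -14282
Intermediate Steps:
I(L) = 33 - 7*L (I(L) = -2 + ((-5 + L)/1)*(-7) = -2 + ((-5 + L)*1)*(-7) = -2 + (-5 + L)*(-7) = -2 + (35 - 7*L) = 33 - 7*L)
I(223) - ((6612 + 15717) - 9575) = (33 - 7*223) - ((6612 + 15717) - 9575) = (33 - 1561) - (22329 - 9575) = -1528 - 1*12754 = -1528 - 12754 = -14282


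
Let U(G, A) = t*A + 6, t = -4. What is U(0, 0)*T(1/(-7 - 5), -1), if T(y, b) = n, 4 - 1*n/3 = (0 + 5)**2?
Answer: -378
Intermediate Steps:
n = -63 (n = 12 - 3*(0 + 5)**2 = 12 - 3*5**2 = 12 - 3*25 = 12 - 75 = -63)
T(y, b) = -63
U(G, A) = 6 - 4*A (U(G, A) = -4*A + 6 = 6 - 4*A)
U(0, 0)*T(1/(-7 - 5), -1) = (6 - 4*0)*(-63) = (6 + 0)*(-63) = 6*(-63) = -378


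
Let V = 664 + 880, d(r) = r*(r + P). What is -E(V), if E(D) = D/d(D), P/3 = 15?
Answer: -1/1589 ≈ -0.00062933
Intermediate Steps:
P = 45 (P = 3*15 = 45)
d(r) = r*(45 + r) (d(r) = r*(r + 45) = r*(45 + r))
V = 1544
E(D) = 1/(45 + D) (E(D) = D/((D*(45 + D))) = D*(1/(D*(45 + D))) = 1/(45 + D))
-E(V) = -1/(45 + 1544) = -1/1589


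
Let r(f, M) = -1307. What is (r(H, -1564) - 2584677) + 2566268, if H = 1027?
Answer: -19716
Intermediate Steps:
(r(H, -1564) - 2584677) + 2566268 = (-1307 - 2584677) + 2566268 = -2585984 + 2566268 = -19716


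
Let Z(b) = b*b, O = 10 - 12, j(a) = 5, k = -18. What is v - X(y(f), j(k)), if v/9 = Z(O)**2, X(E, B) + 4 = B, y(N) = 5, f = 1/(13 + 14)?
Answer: 143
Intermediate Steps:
f = 1/27 ≈ 0.037037
X(E, B) = -4 + B
O = -2
Z(b) = b**2
v = 144 (v = 9*((-2)**2)**2 = 9*4**2 = 9*16 = 144)
v - X(y(f), j(k)) = 144 - (-4 + 5) = 144 - 1*1 = 144 - 1 = 143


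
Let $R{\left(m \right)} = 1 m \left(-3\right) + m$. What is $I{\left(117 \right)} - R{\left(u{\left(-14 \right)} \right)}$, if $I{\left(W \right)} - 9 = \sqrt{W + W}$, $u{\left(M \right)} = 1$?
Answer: $11 + 3 \sqrt{26} \approx 26.297$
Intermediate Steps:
$I{\left(W \right)} = 9 + \sqrt{2} \sqrt{W}$ ($I{\left(W \right)} = 9 + \sqrt{W + W} = 9 + \sqrt{2 W} = 9 + \sqrt{2} \sqrt{W}$)
$R{\left(m \right)} = - 2 m$ ($R{\left(m \right)} = m \left(-3\right) + m = - 3 m + m = - 2 m$)
$I{\left(117 \right)} - R{\left(u{\left(-14 \right)} \right)} = \left(9 + \sqrt{2} \sqrt{117}\right) - \left(-2\right) 1 = \left(9 + \sqrt{2} \cdot 3 \sqrt{13}\right) - -2 = \left(9 + 3 \sqrt{26}\right) + 2 = 11 + 3 \sqrt{26}$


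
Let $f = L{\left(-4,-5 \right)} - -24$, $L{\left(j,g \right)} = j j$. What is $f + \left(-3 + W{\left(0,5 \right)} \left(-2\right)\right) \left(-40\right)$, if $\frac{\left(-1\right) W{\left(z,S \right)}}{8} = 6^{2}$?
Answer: $-22880$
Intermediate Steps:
$L{\left(j,g \right)} = j^{2}$
$W{\left(z,S \right)} = -288$ ($W{\left(z,S \right)} = - 8 \cdot 6^{2} = \left(-8\right) 36 = -288$)
$f = 40$ ($f = \left(-4\right)^{2} - -24 = 16 + 24 = 40$)
$f + \left(-3 + W{\left(0,5 \right)} \left(-2\right)\right) \left(-40\right) = 40 + \left(-3 - -576\right) \left(-40\right) = 40 + \left(-3 + 576\right) \left(-40\right) = 40 + 573 \left(-40\right) = 40 - 22920 = -22880$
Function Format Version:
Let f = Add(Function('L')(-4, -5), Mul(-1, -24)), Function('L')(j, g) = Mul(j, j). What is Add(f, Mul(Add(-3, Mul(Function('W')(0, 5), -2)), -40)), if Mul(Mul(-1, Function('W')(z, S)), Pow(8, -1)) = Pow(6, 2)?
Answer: -22880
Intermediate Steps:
Function('L')(j, g) = Pow(j, 2)
Function('W')(z, S) = -288 (Function('W')(z, S) = Mul(-8, Pow(6, 2)) = Mul(-8, 36) = -288)
f = 40 (f = Add(Pow(-4, 2), Mul(-1, -24)) = Add(16, 24) = 40)
Add(f, Mul(Add(-3, Mul(Function('W')(0, 5), -2)), -40)) = Add(40, Mul(Add(-3, Mul(-288, -2)), -40)) = Add(40, Mul(Add(-3, 576), -40)) = Add(40, Mul(573, -40)) = Add(40, -22920) = -22880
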